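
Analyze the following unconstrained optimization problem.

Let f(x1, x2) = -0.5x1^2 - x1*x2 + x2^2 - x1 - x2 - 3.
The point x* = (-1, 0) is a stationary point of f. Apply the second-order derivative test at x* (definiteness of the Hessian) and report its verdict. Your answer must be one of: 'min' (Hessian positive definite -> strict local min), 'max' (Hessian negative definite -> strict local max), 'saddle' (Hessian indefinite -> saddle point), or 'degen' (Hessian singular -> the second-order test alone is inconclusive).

Compute the Hessian H = grad^2 f:
  H = [[-1, -1], [-1, 2]]
Verify stationarity: grad f(x*) = H x* + g = (0, 0).
Eigenvalues of H: -1.3028, 2.3028.
Eigenvalues have mixed signs, so H is indefinite -> x* is a saddle point.

saddle


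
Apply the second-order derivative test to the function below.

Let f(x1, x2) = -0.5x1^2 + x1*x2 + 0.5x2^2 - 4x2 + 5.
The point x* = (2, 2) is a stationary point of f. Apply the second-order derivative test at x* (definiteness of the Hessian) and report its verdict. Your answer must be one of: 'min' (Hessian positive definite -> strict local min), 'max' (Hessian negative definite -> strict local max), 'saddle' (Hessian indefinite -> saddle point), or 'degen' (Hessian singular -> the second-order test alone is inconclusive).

Compute the Hessian H = grad^2 f:
  H = [[-1, 1], [1, 1]]
Verify stationarity: grad f(x*) = H x* + g = (0, 0).
Eigenvalues of H: -1.4142, 1.4142.
Eigenvalues have mixed signs, so H is indefinite -> x* is a saddle point.

saddle


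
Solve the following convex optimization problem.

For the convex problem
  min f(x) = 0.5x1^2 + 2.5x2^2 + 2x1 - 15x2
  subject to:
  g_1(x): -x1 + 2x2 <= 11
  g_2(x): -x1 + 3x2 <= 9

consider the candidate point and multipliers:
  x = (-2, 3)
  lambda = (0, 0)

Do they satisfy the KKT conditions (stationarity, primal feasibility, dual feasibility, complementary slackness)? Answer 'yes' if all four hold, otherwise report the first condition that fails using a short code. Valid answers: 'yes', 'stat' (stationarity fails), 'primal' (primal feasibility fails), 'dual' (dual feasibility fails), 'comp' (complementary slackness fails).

Gradient of f: grad f(x) = Q x + c = (0, 0)
Constraint values g_i(x) = a_i^T x - b_i:
  g_1((-2, 3)) = -3
  g_2((-2, 3)) = 2
Stationarity residual: grad f(x) + sum_i lambda_i a_i = (0, 0)
  -> stationarity OK
Primal feasibility (all g_i <= 0): FAILS
Dual feasibility (all lambda_i >= 0): OK
Complementary slackness (lambda_i * g_i(x) = 0 for all i): OK

Verdict: the first failing condition is primal_feasibility -> primal.

primal


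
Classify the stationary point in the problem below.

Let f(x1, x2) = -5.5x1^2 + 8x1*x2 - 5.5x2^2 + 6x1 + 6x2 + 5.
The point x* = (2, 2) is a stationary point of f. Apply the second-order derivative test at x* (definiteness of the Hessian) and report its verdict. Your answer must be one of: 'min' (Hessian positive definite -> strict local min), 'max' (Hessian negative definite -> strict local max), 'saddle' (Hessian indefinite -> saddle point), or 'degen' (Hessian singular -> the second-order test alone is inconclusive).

Compute the Hessian H = grad^2 f:
  H = [[-11, 8], [8, -11]]
Verify stationarity: grad f(x*) = H x* + g = (0, 0).
Eigenvalues of H: -19, -3.
Both eigenvalues < 0, so H is negative definite -> x* is a strict local max.

max


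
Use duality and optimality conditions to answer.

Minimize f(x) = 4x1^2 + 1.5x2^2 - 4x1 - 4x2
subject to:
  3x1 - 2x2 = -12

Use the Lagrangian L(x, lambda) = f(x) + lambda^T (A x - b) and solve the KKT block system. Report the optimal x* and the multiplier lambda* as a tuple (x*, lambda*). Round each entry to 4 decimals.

Form the Lagrangian:
  L(x, lambda) = (1/2) x^T Q x + c^T x + lambda^T (A x - b)
Stationarity (grad_x L = 0): Q x + c + A^T lambda = 0.
Primal feasibility: A x = b.

This gives the KKT block system:
  [ Q   A^T ] [ x     ]   [-c ]
  [ A    0  ] [ lambda ] = [ b ]

Solving the linear system:
  x*      = (-1.1525, 4.2712)
  lambda* = (4.4068)
  f(x*)   = 20.2034

x* = (-1.1525, 4.2712), lambda* = (4.4068)


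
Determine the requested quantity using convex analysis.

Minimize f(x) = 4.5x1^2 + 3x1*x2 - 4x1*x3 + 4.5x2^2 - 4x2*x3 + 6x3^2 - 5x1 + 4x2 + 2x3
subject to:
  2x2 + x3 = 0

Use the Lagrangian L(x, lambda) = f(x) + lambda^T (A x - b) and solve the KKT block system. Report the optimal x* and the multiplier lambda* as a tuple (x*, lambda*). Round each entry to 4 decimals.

Form the Lagrangian:
  L(x, lambda) = (1/2) x^T Q x + c^T x + lambda^T (A x - b)
Stationarity (grad_x L = 0): Q x + c + A^T lambda = 0.
Primal feasibility: A x = b.

This gives the KKT block system:
  [ Q   A^T ] [ x     ]   [-c ]
  [ A    0  ] [ lambda ] = [ b ]

Solving the linear system:
  x*      = (0.681, -0.1026, 0.2052)
  lambda* = (-2.1493)
  f(x*)   = -1.7024

x* = (0.681, -0.1026, 0.2052), lambda* = (-2.1493)


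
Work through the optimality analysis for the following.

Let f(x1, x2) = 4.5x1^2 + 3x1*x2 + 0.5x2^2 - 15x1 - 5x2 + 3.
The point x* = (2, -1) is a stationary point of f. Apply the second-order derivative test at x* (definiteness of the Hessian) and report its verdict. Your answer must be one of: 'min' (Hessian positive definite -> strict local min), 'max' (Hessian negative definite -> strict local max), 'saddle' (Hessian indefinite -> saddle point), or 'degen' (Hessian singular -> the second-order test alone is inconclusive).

Compute the Hessian H = grad^2 f:
  H = [[9, 3], [3, 1]]
Verify stationarity: grad f(x*) = H x* + g = (0, 0).
Eigenvalues of H: 0, 10.
H has a zero eigenvalue (singular; positive semidefinite but not definite), so H is neither positive definite, negative definite, nor indefinite. The second-order test alone is inconclusive -> degen.
(Indeed, f is constant along the null direction of H through x*, so x* is not a strict local extremum.)

degen


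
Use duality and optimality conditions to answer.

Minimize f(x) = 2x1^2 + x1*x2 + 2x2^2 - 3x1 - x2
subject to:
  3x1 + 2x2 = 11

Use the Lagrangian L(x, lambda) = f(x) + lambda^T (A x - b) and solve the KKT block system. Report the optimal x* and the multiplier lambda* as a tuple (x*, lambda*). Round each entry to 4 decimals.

Form the Lagrangian:
  L(x, lambda) = (1/2) x^T Q x + c^T x + lambda^T (A x - b)
Stationarity (grad_x L = 0): Q x + c + A^T lambda = 0.
Primal feasibility: A x = b.

This gives the KKT block system:
  [ Q   A^T ] [ x     ]   [-c ]
  [ A    0  ] [ lambda ] = [ b ]

Solving the linear system:
  x*      = (2.9, 1.15)
  lambda* = (-3.25)
  f(x*)   = 12.95

x* = (2.9, 1.15), lambda* = (-3.25)


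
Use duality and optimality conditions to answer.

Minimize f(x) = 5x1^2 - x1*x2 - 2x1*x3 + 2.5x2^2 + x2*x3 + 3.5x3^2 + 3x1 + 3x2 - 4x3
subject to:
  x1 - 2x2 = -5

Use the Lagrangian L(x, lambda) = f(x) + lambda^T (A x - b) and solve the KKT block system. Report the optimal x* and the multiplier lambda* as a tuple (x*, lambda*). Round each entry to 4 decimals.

Form the Lagrangian:
  L(x, lambda) = (1/2) x^T Q x + c^T x + lambda^T (A x - b)
Stationarity (grad_x L = 0): Q x + c + A^T lambda = 0.
Primal feasibility: A x = b.

This gives the KKT block system:
  [ Q   A^T ] [ x     ]   [-c ]
  [ A    0  ] [ lambda ] = [ b ]

Solving the linear system:
  x*      = (-0.7986, 2.1007, 0.0432)
  lambda* = (7.1727)
  f(x*)   = 19.7986

x* = (-0.7986, 2.1007, 0.0432), lambda* = (7.1727)


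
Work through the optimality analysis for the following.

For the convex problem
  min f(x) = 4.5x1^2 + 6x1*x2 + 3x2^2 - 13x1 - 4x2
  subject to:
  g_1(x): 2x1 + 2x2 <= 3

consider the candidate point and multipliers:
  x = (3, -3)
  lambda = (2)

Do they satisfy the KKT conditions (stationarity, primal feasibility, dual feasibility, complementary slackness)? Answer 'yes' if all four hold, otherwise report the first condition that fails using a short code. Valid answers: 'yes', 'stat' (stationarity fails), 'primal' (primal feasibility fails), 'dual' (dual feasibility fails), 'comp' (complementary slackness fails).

Gradient of f: grad f(x) = Q x + c = (-4, -4)
Constraint values g_i(x) = a_i^T x - b_i:
  g_1((3, -3)) = -3
Stationarity residual: grad f(x) + sum_i lambda_i a_i = (0, 0)
  -> stationarity OK
Primal feasibility (all g_i <= 0): OK
Dual feasibility (all lambda_i >= 0): OK
Complementary slackness (lambda_i * g_i(x) = 0 for all i): FAILS

Verdict: the first failing condition is complementary_slackness -> comp.

comp


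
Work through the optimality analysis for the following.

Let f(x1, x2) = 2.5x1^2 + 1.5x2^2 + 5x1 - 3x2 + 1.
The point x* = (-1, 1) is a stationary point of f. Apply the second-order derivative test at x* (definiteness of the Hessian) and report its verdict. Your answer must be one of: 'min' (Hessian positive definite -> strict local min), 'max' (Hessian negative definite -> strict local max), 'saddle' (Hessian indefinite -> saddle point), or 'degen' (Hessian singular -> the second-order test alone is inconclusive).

Compute the Hessian H = grad^2 f:
  H = [[5, 0], [0, 3]]
Verify stationarity: grad f(x*) = H x* + g = (0, 0).
Eigenvalues of H: 3, 5.
Both eigenvalues > 0, so H is positive definite -> x* is a strict local min.

min


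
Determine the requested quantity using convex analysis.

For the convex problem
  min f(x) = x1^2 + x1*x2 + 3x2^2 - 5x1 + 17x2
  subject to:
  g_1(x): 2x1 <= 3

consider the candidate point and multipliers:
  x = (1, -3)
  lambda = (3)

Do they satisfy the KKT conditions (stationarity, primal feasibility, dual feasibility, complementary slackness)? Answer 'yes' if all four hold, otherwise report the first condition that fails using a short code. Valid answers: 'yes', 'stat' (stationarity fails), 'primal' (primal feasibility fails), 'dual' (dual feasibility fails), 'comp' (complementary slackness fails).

Gradient of f: grad f(x) = Q x + c = (-6, 0)
Constraint values g_i(x) = a_i^T x - b_i:
  g_1((1, -3)) = -1
Stationarity residual: grad f(x) + sum_i lambda_i a_i = (0, 0)
  -> stationarity OK
Primal feasibility (all g_i <= 0): OK
Dual feasibility (all lambda_i >= 0): OK
Complementary slackness (lambda_i * g_i(x) = 0 for all i): FAILS

Verdict: the first failing condition is complementary_slackness -> comp.

comp


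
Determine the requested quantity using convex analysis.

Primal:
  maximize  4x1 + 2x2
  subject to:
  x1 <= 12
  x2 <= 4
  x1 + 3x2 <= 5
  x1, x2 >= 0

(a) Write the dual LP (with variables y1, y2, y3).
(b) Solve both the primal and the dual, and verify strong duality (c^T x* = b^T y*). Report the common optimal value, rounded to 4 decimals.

The standard primal-dual pair for 'max c^T x s.t. A x <= b, x >= 0' is:
  Dual:  min b^T y  s.t.  A^T y >= c,  y >= 0.

So the dual LP is:
  minimize  12y1 + 4y2 + 5y3
  subject to:
    y1 + y3 >= 4
    y2 + 3y3 >= 2
    y1, y2, y3 >= 0

Solving the primal: x* = (5, 0).
  primal value c^T x* = 20.
Solving the dual: y* = (0, 0, 4).
  dual value b^T y* = 20.
Strong duality: c^T x* = b^T y*. Confirmed.

20


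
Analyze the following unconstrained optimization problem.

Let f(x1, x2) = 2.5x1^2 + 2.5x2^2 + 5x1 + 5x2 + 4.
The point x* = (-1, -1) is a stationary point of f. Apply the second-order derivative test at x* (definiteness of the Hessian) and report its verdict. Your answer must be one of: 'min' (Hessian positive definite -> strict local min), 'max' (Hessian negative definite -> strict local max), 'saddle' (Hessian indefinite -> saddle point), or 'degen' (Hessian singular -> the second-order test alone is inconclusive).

Compute the Hessian H = grad^2 f:
  H = [[5, 0], [0, 5]]
Verify stationarity: grad f(x*) = H x* + g = (0, 0).
Eigenvalues of H: 5, 5.
Both eigenvalues > 0, so H is positive definite -> x* is a strict local min.

min


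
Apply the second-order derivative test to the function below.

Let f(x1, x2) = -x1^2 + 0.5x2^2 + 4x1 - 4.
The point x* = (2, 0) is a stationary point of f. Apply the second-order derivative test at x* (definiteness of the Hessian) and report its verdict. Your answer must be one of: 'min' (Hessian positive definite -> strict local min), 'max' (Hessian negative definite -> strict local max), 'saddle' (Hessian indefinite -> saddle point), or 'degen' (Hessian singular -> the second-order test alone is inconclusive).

Compute the Hessian H = grad^2 f:
  H = [[-2, 0], [0, 1]]
Verify stationarity: grad f(x*) = H x* + g = (0, 0).
Eigenvalues of H: -2, 1.
Eigenvalues have mixed signs, so H is indefinite -> x* is a saddle point.

saddle


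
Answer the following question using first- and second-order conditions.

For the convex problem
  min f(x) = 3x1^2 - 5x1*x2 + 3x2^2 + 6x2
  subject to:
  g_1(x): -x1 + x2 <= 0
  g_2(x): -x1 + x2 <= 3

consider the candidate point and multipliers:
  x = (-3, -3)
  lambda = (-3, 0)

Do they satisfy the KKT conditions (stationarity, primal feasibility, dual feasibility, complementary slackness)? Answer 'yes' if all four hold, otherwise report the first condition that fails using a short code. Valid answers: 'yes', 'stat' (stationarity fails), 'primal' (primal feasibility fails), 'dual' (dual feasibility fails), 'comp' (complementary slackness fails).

Gradient of f: grad f(x) = Q x + c = (-3, 3)
Constraint values g_i(x) = a_i^T x - b_i:
  g_1((-3, -3)) = 0
  g_2((-3, -3)) = -3
Stationarity residual: grad f(x) + sum_i lambda_i a_i = (0, 0)
  -> stationarity OK
Primal feasibility (all g_i <= 0): OK
Dual feasibility (all lambda_i >= 0): FAILS
Complementary slackness (lambda_i * g_i(x) = 0 for all i): OK

Verdict: the first failing condition is dual_feasibility -> dual.

dual


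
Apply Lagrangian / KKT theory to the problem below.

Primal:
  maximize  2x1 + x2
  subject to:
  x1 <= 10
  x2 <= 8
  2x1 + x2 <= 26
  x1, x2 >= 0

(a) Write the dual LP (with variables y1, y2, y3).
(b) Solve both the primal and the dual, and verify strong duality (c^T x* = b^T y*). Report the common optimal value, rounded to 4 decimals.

The standard primal-dual pair for 'max c^T x s.t. A x <= b, x >= 0' is:
  Dual:  min b^T y  s.t.  A^T y >= c,  y >= 0.

So the dual LP is:
  minimize  10y1 + 8y2 + 26y3
  subject to:
    y1 + 2y3 >= 2
    y2 + y3 >= 1
    y1, y2, y3 >= 0

Solving the primal: x* = (9, 8).
  primal value c^T x* = 26.
Solving the dual: y* = (0, 0, 1).
  dual value b^T y* = 26.
Strong duality: c^T x* = b^T y*. Confirmed.

26


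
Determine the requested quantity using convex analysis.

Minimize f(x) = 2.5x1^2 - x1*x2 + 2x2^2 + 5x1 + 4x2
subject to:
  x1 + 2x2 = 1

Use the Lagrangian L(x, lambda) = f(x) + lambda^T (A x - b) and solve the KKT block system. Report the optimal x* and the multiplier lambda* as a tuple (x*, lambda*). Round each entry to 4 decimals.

Form the Lagrangian:
  L(x, lambda) = (1/2) x^T Q x + c^T x + lambda^T (A x - b)
Stationarity (grad_x L = 0): Q x + c + A^T lambda = 0.
Primal feasibility: A x = b.

This gives the KKT block system:
  [ Q   A^T ] [ x     ]   [-c ]
  [ A    0  ] [ lambda ] = [ b ]

Solving the linear system:
  x*      = (-0.2143, 0.6071)
  lambda* = (-3.3214)
  f(x*)   = 2.3393

x* = (-0.2143, 0.6071), lambda* = (-3.3214)


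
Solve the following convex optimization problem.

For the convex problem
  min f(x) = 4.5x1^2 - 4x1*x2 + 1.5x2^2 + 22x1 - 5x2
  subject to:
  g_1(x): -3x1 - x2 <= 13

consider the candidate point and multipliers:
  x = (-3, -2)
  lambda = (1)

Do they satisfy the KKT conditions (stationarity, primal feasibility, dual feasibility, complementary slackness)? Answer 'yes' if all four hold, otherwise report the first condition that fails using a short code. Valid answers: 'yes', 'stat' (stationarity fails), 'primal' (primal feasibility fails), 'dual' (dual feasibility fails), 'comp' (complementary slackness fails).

Gradient of f: grad f(x) = Q x + c = (3, 1)
Constraint values g_i(x) = a_i^T x - b_i:
  g_1((-3, -2)) = -2
Stationarity residual: grad f(x) + sum_i lambda_i a_i = (0, 0)
  -> stationarity OK
Primal feasibility (all g_i <= 0): OK
Dual feasibility (all lambda_i >= 0): OK
Complementary slackness (lambda_i * g_i(x) = 0 for all i): FAILS

Verdict: the first failing condition is complementary_slackness -> comp.

comp


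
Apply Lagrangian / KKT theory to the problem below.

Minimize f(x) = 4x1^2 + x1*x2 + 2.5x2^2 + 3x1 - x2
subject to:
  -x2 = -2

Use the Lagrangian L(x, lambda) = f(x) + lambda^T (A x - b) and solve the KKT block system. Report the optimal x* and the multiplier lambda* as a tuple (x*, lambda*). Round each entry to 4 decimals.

Form the Lagrangian:
  L(x, lambda) = (1/2) x^T Q x + c^T x + lambda^T (A x - b)
Stationarity (grad_x L = 0): Q x + c + A^T lambda = 0.
Primal feasibility: A x = b.

This gives the KKT block system:
  [ Q   A^T ] [ x     ]   [-c ]
  [ A    0  ] [ lambda ] = [ b ]

Solving the linear system:
  x*      = (-0.625, 2)
  lambda* = (8.375)
  f(x*)   = 6.4375

x* = (-0.625, 2), lambda* = (8.375)


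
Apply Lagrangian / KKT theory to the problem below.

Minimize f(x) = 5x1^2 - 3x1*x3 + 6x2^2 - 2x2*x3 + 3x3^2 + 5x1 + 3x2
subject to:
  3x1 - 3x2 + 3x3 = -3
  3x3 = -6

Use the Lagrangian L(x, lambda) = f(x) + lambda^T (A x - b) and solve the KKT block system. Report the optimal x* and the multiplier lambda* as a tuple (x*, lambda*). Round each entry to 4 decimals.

Form the Lagrangian:
  L(x, lambda) = (1/2) x^T Q x + c^T x + lambda^T (A x - b)
Stationarity (grad_x L = 0): Q x + c + A^T lambda = 0.
Primal feasibility: A x = b.

This gives the KKT block system:
  [ Q   A^T ] [ x     ]   [-c ]
  [ A    0  ] [ lambda ] = [ b ]

Solving the linear system:
  x*      = (-0.2727, -1.2727, -2)
  lambda* = (-2.7576, 5.6364)
  f(x*)   = 10.1818

x* = (-0.2727, -1.2727, -2), lambda* = (-2.7576, 5.6364)


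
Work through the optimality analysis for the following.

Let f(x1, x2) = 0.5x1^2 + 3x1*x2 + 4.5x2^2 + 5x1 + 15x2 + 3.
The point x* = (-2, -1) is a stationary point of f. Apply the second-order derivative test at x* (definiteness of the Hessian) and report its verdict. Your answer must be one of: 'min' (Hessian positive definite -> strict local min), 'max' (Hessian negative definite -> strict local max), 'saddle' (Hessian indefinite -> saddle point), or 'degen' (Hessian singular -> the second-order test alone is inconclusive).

Compute the Hessian H = grad^2 f:
  H = [[1, 3], [3, 9]]
Verify stationarity: grad f(x*) = H x* + g = (0, 0).
Eigenvalues of H: 0, 10.
H has a zero eigenvalue (singular; positive semidefinite but not definite), so H is neither positive definite, negative definite, nor indefinite. The second-order test alone is inconclusive -> degen.
(Indeed, f is constant along the null direction of H through x*, so x* is not a strict local extremum.)

degen


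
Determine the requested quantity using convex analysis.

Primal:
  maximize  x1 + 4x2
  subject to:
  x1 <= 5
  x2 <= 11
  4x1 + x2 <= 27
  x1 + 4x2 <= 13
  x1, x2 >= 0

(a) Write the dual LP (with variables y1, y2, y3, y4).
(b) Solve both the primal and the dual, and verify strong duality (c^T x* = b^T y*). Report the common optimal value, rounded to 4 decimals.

The standard primal-dual pair for 'max c^T x s.t. A x <= b, x >= 0' is:
  Dual:  min b^T y  s.t.  A^T y >= c,  y >= 0.

So the dual LP is:
  minimize  5y1 + 11y2 + 27y3 + 13y4
  subject to:
    y1 + 4y3 + y4 >= 1
    y2 + y3 + 4y4 >= 4
    y1, y2, y3, y4 >= 0

Solving the primal: x* = (0, 3.25).
  primal value c^T x* = 13.
Solving the dual: y* = (0, 0, 0, 1).
  dual value b^T y* = 13.
Strong duality: c^T x* = b^T y*. Confirmed.

13


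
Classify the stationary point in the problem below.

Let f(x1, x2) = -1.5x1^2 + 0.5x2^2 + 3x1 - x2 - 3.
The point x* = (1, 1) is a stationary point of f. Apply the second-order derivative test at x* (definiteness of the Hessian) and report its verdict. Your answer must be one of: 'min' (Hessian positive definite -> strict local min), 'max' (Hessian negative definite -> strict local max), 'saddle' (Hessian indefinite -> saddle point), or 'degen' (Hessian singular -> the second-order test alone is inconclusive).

Compute the Hessian H = grad^2 f:
  H = [[-3, 0], [0, 1]]
Verify stationarity: grad f(x*) = H x* + g = (0, 0).
Eigenvalues of H: -3, 1.
Eigenvalues have mixed signs, so H is indefinite -> x* is a saddle point.

saddle


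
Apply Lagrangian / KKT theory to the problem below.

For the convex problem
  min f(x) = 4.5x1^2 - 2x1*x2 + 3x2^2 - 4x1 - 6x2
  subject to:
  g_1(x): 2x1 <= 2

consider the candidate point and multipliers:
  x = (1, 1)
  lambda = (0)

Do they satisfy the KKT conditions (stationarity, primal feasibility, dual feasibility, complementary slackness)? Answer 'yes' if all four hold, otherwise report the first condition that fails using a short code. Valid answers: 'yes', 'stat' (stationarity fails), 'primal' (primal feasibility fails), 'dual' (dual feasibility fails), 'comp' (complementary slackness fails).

Gradient of f: grad f(x) = Q x + c = (3, -2)
Constraint values g_i(x) = a_i^T x - b_i:
  g_1((1, 1)) = 0
Stationarity residual: grad f(x) + sum_i lambda_i a_i = (3, -2)
  -> stationarity FAILS
Primal feasibility (all g_i <= 0): OK
Dual feasibility (all lambda_i >= 0): OK
Complementary slackness (lambda_i * g_i(x) = 0 for all i): OK

Verdict: the first failing condition is stationarity -> stat.

stat


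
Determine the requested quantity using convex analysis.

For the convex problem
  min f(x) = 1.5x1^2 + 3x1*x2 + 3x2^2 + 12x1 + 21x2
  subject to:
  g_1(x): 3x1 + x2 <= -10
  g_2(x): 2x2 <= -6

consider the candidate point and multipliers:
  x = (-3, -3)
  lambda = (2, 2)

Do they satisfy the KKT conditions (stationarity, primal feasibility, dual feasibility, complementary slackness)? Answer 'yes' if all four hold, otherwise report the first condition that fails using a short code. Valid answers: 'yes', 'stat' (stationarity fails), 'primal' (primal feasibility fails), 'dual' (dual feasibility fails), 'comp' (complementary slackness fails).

Gradient of f: grad f(x) = Q x + c = (-6, -6)
Constraint values g_i(x) = a_i^T x - b_i:
  g_1((-3, -3)) = -2
  g_2((-3, -3)) = 0
Stationarity residual: grad f(x) + sum_i lambda_i a_i = (0, 0)
  -> stationarity OK
Primal feasibility (all g_i <= 0): OK
Dual feasibility (all lambda_i >= 0): OK
Complementary slackness (lambda_i * g_i(x) = 0 for all i): FAILS

Verdict: the first failing condition is complementary_slackness -> comp.

comp


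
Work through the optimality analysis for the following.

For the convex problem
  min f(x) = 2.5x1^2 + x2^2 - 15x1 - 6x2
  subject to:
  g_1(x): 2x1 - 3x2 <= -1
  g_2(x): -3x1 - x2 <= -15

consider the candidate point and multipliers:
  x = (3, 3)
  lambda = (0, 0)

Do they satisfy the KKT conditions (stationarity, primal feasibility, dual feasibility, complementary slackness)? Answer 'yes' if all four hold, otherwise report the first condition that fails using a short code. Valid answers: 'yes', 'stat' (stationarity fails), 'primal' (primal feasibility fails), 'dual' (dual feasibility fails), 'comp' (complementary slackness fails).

Gradient of f: grad f(x) = Q x + c = (0, 0)
Constraint values g_i(x) = a_i^T x - b_i:
  g_1((3, 3)) = -2
  g_2((3, 3)) = 3
Stationarity residual: grad f(x) + sum_i lambda_i a_i = (0, 0)
  -> stationarity OK
Primal feasibility (all g_i <= 0): FAILS
Dual feasibility (all lambda_i >= 0): OK
Complementary slackness (lambda_i * g_i(x) = 0 for all i): OK

Verdict: the first failing condition is primal_feasibility -> primal.

primal


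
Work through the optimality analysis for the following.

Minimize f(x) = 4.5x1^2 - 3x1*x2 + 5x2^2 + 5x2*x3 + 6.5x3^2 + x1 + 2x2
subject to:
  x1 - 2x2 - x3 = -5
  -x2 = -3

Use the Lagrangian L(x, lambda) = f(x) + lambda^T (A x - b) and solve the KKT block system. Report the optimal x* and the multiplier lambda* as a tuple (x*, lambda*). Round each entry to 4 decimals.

Form the Lagrangian:
  L(x, lambda) = (1/2) x^T Q x + c^T x + lambda^T (A x - b)
Stationarity (grad_x L = 0): Q x + c + A^T lambda = 0.
Primal feasibility: A x = b.

This gives the KKT block system:
  [ Q   A^T ] [ x     ]   [-c ]
  [ A    0  ] [ lambda ] = [ b ]

Solving the linear system:
  x*      = (0.2727, 3, -0.7273)
  lambda* = (5.5455, 16.4545)
  f(x*)   = 41.6818

x* = (0.2727, 3, -0.7273), lambda* = (5.5455, 16.4545)


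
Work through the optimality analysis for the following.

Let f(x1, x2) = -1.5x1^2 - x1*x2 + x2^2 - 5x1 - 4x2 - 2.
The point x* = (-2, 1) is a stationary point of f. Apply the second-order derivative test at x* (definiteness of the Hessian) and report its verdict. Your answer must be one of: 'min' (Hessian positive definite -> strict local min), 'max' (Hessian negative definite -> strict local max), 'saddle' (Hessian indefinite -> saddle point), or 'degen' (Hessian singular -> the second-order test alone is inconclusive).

Compute the Hessian H = grad^2 f:
  H = [[-3, -1], [-1, 2]]
Verify stationarity: grad f(x*) = H x* + g = (0, 0).
Eigenvalues of H: -3.1926, 2.1926.
Eigenvalues have mixed signs, so H is indefinite -> x* is a saddle point.

saddle


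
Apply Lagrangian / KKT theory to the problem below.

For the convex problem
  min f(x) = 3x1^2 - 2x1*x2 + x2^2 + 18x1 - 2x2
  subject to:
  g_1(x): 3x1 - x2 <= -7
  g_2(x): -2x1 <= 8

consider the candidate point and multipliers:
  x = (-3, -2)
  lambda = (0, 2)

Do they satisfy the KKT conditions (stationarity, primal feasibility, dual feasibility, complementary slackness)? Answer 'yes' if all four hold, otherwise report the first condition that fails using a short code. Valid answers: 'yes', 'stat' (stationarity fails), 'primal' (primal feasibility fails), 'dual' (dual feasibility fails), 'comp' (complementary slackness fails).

Gradient of f: grad f(x) = Q x + c = (4, 0)
Constraint values g_i(x) = a_i^T x - b_i:
  g_1((-3, -2)) = 0
  g_2((-3, -2)) = -2
Stationarity residual: grad f(x) + sum_i lambda_i a_i = (0, 0)
  -> stationarity OK
Primal feasibility (all g_i <= 0): OK
Dual feasibility (all lambda_i >= 0): OK
Complementary slackness (lambda_i * g_i(x) = 0 for all i): FAILS

Verdict: the first failing condition is complementary_slackness -> comp.

comp


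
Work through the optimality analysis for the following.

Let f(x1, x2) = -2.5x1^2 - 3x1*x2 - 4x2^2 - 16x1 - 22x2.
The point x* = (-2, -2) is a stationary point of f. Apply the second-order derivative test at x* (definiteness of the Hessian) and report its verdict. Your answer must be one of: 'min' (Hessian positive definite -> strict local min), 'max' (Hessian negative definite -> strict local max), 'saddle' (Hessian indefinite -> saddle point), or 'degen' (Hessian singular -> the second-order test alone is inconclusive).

Compute the Hessian H = grad^2 f:
  H = [[-5, -3], [-3, -8]]
Verify stationarity: grad f(x*) = H x* + g = (0, 0).
Eigenvalues of H: -9.8541, -3.1459.
Both eigenvalues < 0, so H is negative definite -> x* is a strict local max.

max


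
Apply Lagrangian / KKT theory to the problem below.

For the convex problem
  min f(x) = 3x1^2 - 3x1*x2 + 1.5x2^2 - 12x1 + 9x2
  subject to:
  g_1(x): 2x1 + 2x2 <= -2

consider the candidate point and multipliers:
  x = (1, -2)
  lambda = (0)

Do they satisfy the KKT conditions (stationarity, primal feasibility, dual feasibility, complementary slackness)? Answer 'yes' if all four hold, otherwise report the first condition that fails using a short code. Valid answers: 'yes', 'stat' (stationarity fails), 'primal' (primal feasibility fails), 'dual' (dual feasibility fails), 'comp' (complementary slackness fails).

Gradient of f: grad f(x) = Q x + c = (0, 0)
Constraint values g_i(x) = a_i^T x - b_i:
  g_1((1, -2)) = 0
Stationarity residual: grad f(x) + sum_i lambda_i a_i = (0, 0)
  -> stationarity OK
Primal feasibility (all g_i <= 0): OK
Dual feasibility (all lambda_i >= 0): OK
Complementary slackness (lambda_i * g_i(x) = 0 for all i): OK

Verdict: yes, KKT holds.

yes


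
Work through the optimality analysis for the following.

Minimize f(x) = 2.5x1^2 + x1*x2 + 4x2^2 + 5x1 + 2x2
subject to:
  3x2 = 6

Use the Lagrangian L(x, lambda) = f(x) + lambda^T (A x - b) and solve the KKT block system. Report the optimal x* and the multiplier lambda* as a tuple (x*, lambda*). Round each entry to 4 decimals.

Form the Lagrangian:
  L(x, lambda) = (1/2) x^T Q x + c^T x + lambda^T (A x - b)
Stationarity (grad_x L = 0): Q x + c + A^T lambda = 0.
Primal feasibility: A x = b.

This gives the KKT block system:
  [ Q   A^T ] [ x     ]   [-c ]
  [ A    0  ] [ lambda ] = [ b ]

Solving the linear system:
  x*      = (-1.4, 2)
  lambda* = (-5.5333)
  f(x*)   = 15.1

x* = (-1.4, 2), lambda* = (-5.5333)


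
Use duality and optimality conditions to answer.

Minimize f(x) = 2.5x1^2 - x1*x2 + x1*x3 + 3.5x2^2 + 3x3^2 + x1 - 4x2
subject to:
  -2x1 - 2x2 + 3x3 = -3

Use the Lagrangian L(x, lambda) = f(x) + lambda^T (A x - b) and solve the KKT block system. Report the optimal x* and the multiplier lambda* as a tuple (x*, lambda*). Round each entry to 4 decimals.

Form the Lagrangian:
  L(x, lambda) = (1/2) x^T Q x + c^T x + lambda^T (A x - b)
Stationarity (grad_x L = 0): Q x + c + A^T lambda = 0.
Primal feasibility: A x = b.

This gives the KKT block system:
  [ Q   A^T ] [ x     ]   [-c ]
  [ A    0  ] [ lambda ] = [ b ]

Solving the linear system:
  x*      = (0.2452, 0.7684, -0.3243)
  lambda* = (0.5668)
  f(x*)   = -0.564

x* = (0.2452, 0.7684, -0.3243), lambda* = (0.5668)


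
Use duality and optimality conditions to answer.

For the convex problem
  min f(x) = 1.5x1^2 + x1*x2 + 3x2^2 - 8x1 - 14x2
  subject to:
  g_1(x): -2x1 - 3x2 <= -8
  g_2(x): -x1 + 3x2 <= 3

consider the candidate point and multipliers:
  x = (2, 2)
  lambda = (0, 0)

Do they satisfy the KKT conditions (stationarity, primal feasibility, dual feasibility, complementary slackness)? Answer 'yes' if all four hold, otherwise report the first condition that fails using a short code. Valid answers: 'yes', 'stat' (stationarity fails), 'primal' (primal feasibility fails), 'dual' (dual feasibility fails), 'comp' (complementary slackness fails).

Gradient of f: grad f(x) = Q x + c = (0, 0)
Constraint values g_i(x) = a_i^T x - b_i:
  g_1((2, 2)) = -2
  g_2((2, 2)) = 1
Stationarity residual: grad f(x) + sum_i lambda_i a_i = (0, 0)
  -> stationarity OK
Primal feasibility (all g_i <= 0): FAILS
Dual feasibility (all lambda_i >= 0): OK
Complementary slackness (lambda_i * g_i(x) = 0 for all i): OK

Verdict: the first failing condition is primal_feasibility -> primal.

primal


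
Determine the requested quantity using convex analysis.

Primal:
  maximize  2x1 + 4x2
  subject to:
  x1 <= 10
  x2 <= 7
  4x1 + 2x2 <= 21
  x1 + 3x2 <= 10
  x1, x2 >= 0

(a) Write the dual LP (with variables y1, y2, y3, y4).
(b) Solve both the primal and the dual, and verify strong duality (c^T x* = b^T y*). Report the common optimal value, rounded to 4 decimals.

The standard primal-dual pair for 'max c^T x s.t. A x <= b, x >= 0' is:
  Dual:  min b^T y  s.t.  A^T y >= c,  y >= 0.

So the dual LP is:
  minimize  10y1 + 7y2 + 21y3 + 10y4
  subject to:
    y1 + 4y3 + y4 >= 2
    y2 + 2y3 + 3y4 >= 4
    y1, y2, y3, y4 >= 0

Solving the primal: x* = (4.3, 1.9).
  primal value c^T x* = 16.2.
Solving the dual: y* = (0, 0, 0.2, 1.2).
  dual value b^T y* = 16.2.
Strong duality: c^T x* = b^T y*. Confirmed.

16.2


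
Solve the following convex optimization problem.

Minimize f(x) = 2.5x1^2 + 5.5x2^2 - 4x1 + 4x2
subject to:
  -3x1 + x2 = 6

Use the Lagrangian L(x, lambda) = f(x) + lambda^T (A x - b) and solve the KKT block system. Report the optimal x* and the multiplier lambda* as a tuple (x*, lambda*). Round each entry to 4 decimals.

Form the Lagrangian:
  L(x, lambda) = (1/2) x^T Q x + c^T x + lambda^T (A x - b)
Stationarity (grad_x L = 0): Q x + c + A^T lambda = 0.
Primal feasibility: A x = b.

This gives the KKT block system:
  [ Q   A^T ] [ x     ]   [-c ]
  [ A    0  ] [ lambda ] = [ b ]

Solving the linear system:
  x*      = (-1.9808, 0.0577)
  lambda* = (-4.6346)
  f(x*)   = 17.9808

x* = (-1.9808, 0.0577), lambda* = (-4.6346)


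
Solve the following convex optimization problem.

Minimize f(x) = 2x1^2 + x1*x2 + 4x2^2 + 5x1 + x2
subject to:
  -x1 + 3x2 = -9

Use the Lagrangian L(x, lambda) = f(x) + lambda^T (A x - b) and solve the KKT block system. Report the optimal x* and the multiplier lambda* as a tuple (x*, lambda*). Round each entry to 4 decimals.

Form the Lagrangian:
  L(x, lambda) = (1/2) x^T Q x + c^T x + lambda^T (A x - b)
Stationarity (grad_x L = 0): Q x + c + A^T lambda = 0.
Primal feasibility: A x = b.

This gives the KKT block system:
  [ Q   A^T ] [ x     ]   [-c ]
  [ A    0  ] [ lambda ] = [ b ]

Solving the linear system:
  x*      = (1.02, -2.66)
  lambda* = (6.42)
  f(x*)   = 30.11

x* = (1.02, -2.66), lambda* = (6.42)


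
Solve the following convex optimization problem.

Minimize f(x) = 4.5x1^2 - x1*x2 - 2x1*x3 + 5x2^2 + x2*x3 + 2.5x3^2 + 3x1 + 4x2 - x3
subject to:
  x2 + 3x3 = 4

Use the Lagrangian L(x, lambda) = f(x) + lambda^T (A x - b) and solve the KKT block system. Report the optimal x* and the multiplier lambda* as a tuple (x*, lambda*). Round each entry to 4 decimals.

Form the Lagrangian:
  L(x, lambda) = (1/2) x^T Q x + c^T x + lambda^T (A x - b)
Stationarity (grad_x L = 0): Q x + c + A^T lambda = 0.
Primal feasibility: A x = b.

This gives the KKT block system:
  [ Q   A^T ] [ x     ]   [-c ]
  [ A    0  ] [ lambda ] = [ b ]

Solving the linear system:
  x*      = (-0.05, -0.35, 1.45)
  lambda* = (-2)
  f(x*)   = 2.5

x* = (-0.05, -0.35, 1.45), lambda* = (-2)


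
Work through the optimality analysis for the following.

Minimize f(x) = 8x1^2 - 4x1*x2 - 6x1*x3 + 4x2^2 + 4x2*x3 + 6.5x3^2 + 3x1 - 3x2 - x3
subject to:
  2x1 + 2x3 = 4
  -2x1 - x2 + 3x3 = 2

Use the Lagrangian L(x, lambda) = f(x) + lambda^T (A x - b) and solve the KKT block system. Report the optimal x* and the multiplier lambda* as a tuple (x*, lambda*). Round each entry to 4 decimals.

Form the Lagrangian:
  L(x, lambda) = (1/2) x^T Q x + c^T x + lambda^T (A x - b)
Stationarity (grad_x L = 0): Q x + c + A^T lambda = 0.
Primal feasibility: A x = b.

This gives the KKT block system:
  [ Q   A^T ] [ x     ]   [-c ]
  [ A    0  ] [ lambda ] = [ b ]

Solving the linear system:
  x*      = (0.7819, 0.0903, 1.2181)
  lambda* = (-4.4533, -0.5327)
  f(x*)   = 9.8676

x* = (0.7819, 0.0903, 1.2181), lambda* = (-4.4533, -0.5327)


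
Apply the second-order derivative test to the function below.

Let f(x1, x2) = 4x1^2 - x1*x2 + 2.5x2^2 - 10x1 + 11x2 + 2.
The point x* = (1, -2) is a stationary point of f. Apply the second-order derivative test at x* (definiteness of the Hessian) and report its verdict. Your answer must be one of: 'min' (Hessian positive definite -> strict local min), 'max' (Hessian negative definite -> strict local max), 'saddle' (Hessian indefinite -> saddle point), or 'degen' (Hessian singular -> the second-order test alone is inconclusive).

Compute the Hessian H = grad^2 f:
  H = [[8, -1], [-1, 5]]
Verify stationarity: grad f(x*) = H x* + g = (0, 0).
Eigenvalues of H: 4.6972, 8.3028.
Both eigenvalues > 0, so H is positive definite -> x* is a strict local min.

min


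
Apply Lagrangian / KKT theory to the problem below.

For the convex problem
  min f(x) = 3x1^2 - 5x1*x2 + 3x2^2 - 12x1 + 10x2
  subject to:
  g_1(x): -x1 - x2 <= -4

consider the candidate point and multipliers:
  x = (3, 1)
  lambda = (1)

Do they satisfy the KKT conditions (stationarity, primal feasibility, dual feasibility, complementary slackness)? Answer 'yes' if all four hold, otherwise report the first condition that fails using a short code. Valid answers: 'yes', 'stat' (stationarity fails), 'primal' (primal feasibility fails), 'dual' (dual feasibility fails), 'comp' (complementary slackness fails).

Gradient of f: grad f(x) = Q x + c = (1, 1)
Constraint values g_i(x) = a_i^T x - b_i:
  g_1((3, 1)) = 0
Stationarity residual: grad f(x) + sum_i lambda_i a_i = (0, 0)
  -> stationarity OK
Primal feasibility (all g_i <= 0): OK
Dual feasibility (all lambda_i >= 0): OK
Complementary slackness (lambda_i * g_i(x) = 0 for all i): OK

Verdict: yes, KKT holds.

yes


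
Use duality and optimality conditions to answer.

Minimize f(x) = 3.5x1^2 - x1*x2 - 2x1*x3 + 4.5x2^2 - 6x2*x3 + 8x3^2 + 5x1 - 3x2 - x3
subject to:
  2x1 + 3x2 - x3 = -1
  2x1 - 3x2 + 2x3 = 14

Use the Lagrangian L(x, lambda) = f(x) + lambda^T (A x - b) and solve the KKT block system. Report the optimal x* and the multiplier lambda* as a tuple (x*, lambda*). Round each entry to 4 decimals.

Form the Lagrangian:
  L(x, lambda) = (1/2) x^T Q x + c^T x + lambda^T (A x - b)
Stationarity (grad_x L = 0): Q x + c + A^T lambda = 0.
Primal feasibility: A x = b.

This gives the KKT block system:
  [ Q   A^T ] [ x     ]   [-c ]
  [ A    0  ] [ lambda ] = [ b ]

Solving the linear system:
  x*      = (2.991, -1.9821, 1.0359)
  lambda* = (-1.4544, -11.4694)
  f(x*)   = 89.491

x* = (2.991, -1.9821, 1.0359), lambda* = (-1.4544, -11.4694)


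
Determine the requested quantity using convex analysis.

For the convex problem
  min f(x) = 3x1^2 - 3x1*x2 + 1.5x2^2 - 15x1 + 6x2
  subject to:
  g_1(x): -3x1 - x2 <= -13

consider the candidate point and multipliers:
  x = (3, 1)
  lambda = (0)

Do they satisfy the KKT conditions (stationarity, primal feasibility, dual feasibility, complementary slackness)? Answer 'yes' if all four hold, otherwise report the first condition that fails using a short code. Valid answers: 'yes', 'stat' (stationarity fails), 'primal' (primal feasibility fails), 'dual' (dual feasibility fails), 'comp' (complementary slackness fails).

Gradient of f: grad f(x) = Q x + c = (0, 0)
Constraint values g_i(x) = a_i^T x - b_i:
  g_1((3, 1)) = 3
Stationarity residual: grad f(x) + sum_i lambda_i a_i = (0, 0)
  -> stationarity OK
Primal feasibility (all g_i <= 0): FAILS
Dual feasibility (all lambda_i >= 0): OK
Complementary slackness (lambda_i * g_i(x) = 0 for all i): OK

Verdict: the first failing condition is primal_feasibility -> primal.

primal


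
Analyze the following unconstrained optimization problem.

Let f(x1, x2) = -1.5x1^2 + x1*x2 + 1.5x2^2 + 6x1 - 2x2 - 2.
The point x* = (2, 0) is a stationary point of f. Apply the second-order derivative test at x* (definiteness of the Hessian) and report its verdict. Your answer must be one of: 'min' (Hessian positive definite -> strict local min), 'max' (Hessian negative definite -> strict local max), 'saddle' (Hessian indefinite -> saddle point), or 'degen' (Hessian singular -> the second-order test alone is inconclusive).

Compute the Hessian H = grad^2 f:
  H = [[-3, 1], [1, 3]]
Verify stationarity: grad f(x*) = H x* + g = (0, 0).
Eigenvalues of H: -3.1623, 3.1623.
Eigenvalues have mixed signs, so H is indefinite -> x* is a saddle point.

saddle


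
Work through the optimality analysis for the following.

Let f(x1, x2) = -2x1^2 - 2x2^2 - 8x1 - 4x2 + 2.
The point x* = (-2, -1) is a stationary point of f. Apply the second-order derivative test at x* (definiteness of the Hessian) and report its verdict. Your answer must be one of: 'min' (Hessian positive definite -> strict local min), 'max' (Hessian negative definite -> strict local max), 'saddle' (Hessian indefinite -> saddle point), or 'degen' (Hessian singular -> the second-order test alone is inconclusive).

Compute the Hessian H = grad^2 f:
  H = [[-4, 0], [0, -4]]
Verify stationarity: grad f(x*) = H x* + g = (0, 0).
Eigenvalues of H: -4, -4.
Both eigenvalues < 0, so H is negative definite -> x* is a strict local max.

max


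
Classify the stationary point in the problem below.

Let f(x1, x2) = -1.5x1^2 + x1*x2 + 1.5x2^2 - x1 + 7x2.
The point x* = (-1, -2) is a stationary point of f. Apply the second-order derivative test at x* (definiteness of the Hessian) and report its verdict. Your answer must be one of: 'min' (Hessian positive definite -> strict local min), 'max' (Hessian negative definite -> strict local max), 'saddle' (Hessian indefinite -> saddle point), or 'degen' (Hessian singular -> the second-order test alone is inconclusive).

Compute the Hessian H = grad^2 f:
  H = [[-3, 1], [1, 3]]
Verify stationarity: grad f(x*) = H x* + g = (0, 0).
Eigenvalues of H: -3.1623, 3.1623.
Eigenvalues have mixed signs, so H is indefinite -> x* is a saddle point.

saddle


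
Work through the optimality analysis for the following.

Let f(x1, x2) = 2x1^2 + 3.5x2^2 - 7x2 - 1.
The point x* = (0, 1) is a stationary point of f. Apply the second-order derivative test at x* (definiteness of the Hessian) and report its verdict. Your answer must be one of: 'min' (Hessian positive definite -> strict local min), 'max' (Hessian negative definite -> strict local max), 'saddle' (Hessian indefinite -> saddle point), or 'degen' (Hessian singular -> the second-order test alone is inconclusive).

Compute the Hessian H = grad^2 f:
  H = [[4, 0], [0, 7]]
Verify stationarity: grad f(x*) = H x* + g = (0, 0).
Eigenvalues of H: 4, 7.
Both eigenvalues > 0, so H is positive definite -> x* is a strict local min.

min
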